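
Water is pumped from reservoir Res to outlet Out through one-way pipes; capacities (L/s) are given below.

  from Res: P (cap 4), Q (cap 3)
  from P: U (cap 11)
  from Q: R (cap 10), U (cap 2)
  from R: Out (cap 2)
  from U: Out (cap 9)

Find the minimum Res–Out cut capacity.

7

Augment Res→P→U→Out: bottleneck 4, flow now 4.
Augment Res→Q→R→Out: bottleneck 2, flow now 6.
Augment Res→Q→U→Out: bottleneck 1, flow now 7.
No augmenting path remains; maximum flow = 7.
By max-flow min-cut, the minimum cut capacity equals the max flow.
In the residual graph, reachable from Res: {Res}.
Min-cut edges: Res→P (4), Res→Q (3); capacity 4 + 3 = 7.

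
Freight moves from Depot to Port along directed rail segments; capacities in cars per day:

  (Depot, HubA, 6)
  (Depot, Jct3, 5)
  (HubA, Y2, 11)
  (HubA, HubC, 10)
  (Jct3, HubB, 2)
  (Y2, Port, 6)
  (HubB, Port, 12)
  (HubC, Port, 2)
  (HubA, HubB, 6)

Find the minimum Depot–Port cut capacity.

8

Augment Depot→Jct3→HubB→Port: bottleneck 2, flow now 2.
Augment Depot→HubA→HubC→Port: bottleneck 2, flow now 4.
Augment Depot→HubA→HubB→Port: bottleneck 4, flow now 8.
No augmenting path remains; maximum flow = 8.
By max-flow min-cut, the minimum cut capacity equals the max flow.
In the residual graph, reachable from Depot: {Depot, Jct3}.
Min-cut edges: Depot→HubA (6), Jct3→HubB (2); capacity 6 + 2 = 8.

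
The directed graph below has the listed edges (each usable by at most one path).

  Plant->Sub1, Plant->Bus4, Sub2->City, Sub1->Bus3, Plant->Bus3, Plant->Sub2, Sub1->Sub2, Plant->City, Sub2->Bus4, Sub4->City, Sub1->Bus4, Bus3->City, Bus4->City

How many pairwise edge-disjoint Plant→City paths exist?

4

Assign every edge capacity 1; by Menger, the answer equals the max flow.
Path Plant→City (+1); total 1.
Path Plant→Sub2→City (+1); total 2.
Path Plant→Bus4→City (+1); total 3.
Path Plant→Bus3→City (+1); total 4.
No residual Plant→City path; max flow = 4.
Certifying cut of size 4: {Bus3→City, Bus4→City, Plant→City, Sub2→City}.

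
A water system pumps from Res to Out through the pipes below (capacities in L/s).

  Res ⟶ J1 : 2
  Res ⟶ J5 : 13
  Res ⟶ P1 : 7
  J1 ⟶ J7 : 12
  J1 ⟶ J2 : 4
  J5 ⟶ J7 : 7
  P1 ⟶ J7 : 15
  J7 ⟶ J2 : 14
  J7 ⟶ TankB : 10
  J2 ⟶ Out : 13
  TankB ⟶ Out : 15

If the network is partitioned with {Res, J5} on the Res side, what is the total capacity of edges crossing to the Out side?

16

Edges leaving {Res, J5}: Res→J1 (2), Res→P1 (7), J5→J7 (7).
Cut capacity = 2 + 7 + 7 = 16.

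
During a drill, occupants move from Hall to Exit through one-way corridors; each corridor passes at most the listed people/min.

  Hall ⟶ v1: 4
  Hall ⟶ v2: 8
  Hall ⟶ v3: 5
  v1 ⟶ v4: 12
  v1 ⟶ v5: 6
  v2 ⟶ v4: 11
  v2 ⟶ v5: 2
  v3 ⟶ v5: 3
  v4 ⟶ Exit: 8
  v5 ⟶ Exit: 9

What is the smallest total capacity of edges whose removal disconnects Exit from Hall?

Augment Hall→v1→v4→Exit: bottleneck 4, flow now 4.
Augment Hall→v2→v4→Exit: bottleneck 4, flow now 8.
Augment Hall→v2→v5→Exit: bottleneck 2, flow now 10.
Augment Hall→v3→v5→Exit: bottleneck 3, flow now 13.
Augment Hall→v2→v4→v1→v5→Exit: bottleneck 2, flow now 15. (uses reverse residual edge)
No augmenting path remains; maximum flow = 15.
By max-flow min-cut, the minimum cut capacity equals the max flow.
In the residual graph, reachable from Hall: {Hall, v3}.
Min-cut edges: Hall→v1 (4), Hall→v2 (8), v3→v5 (3); capacity 4 + 8 + 3 = 15.

15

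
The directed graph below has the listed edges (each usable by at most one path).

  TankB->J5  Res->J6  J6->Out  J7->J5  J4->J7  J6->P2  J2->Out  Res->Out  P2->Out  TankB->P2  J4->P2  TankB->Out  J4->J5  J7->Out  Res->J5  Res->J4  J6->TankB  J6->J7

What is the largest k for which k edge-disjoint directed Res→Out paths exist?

3

Assign every edge capacity 1; by Menger, the answer equals the max flow.
Path Res→Out (+1); total 1.
Path Res→J6→Out (+1); total 2.
Path Res→J4→J7→Out (+1); total 3.
No residual Res→Out path; max flow = 3.
Certifying cut of size 3: {Res→J4, Res→J6, Res→Out}.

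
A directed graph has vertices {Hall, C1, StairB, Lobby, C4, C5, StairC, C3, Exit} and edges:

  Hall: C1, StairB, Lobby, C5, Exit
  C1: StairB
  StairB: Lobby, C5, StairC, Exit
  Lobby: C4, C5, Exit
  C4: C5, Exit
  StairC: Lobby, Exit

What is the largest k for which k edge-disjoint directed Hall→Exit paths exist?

4

Assign every edge capacity 1; by Menger, the answer equals the max flow.
Path Hall→Exit (+1); total 1.
Path Hall→StairB→Exit (+1); total 2.
Path Hall→Lobby→Exit (+1); total 3.
Path Hall→C1→StairB→StairC→Exit (+1); total 4.
No residual Hall→Exit path; max flow = 4.
Certifying cut of size 4: {Hall→C1, Hall→Exit, Hall→Lobby, Hall→StairB}.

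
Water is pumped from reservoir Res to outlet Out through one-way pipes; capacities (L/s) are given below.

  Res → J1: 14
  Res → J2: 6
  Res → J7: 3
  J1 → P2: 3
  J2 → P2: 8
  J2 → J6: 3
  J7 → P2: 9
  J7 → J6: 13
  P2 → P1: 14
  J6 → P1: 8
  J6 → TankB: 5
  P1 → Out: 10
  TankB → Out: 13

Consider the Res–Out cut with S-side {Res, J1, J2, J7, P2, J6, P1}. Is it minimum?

Given cut capacity: 5 + 10 = 15.
Augment Res→J1→P2→P1→Out: bottleneck 3, flow now 3.
Augment Res→J2→P2→P1→Out: bottleneck 6, flow now 9.
Augment Res→J7→P2→P1→Out: bottleneck 1, flow now 10.
Augment Res→J7→J6→TankB→Out: bottleneck 2, flow now 12.
No augmenting path remains; maximum flow = 12.
In the residual graph, reachable from Res: {Res, J1}.
Min-cut edges: Res→J2 (6), Res→J7 (3), J1→P2 (3); capacity 6 + 3 + 3 = 12.
Cut capacity 15 exceeds the max flow 12, so it is not minimum.

No — its capacity is 15, but the minimum cut has capacity 12.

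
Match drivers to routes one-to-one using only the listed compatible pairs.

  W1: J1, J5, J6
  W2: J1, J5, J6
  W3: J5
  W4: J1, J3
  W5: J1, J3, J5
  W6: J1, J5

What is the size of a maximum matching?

4

Unit-capacity flow: source→left, listed edges, right→sink; max matching = max flow.
Augmenting path W1→J1 (+1); matched 1.
Augmenting path W2→J5 (+1); matched 2.
Augmenting path W4→J3 (+1); matched 3.
Augmenting path W3→J5→W2→J6 (+1); matched 4.
No augmenting path remains; maximum matching = 4.
König certificate: {J1, J3, J5, J6} is a vertex cover of size 4 (every listed pair touches it), so no matching can be larger.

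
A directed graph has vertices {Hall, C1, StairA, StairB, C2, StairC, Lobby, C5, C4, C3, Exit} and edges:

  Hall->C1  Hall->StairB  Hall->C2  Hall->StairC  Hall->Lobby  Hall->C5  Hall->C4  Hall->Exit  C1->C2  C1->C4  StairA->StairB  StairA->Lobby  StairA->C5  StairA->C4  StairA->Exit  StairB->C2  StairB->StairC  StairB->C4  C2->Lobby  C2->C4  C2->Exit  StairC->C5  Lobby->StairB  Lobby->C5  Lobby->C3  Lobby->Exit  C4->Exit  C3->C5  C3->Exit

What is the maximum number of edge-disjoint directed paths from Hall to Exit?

5

Assign every edge capacity 1; by Menger, the answer equals the max flow.
Path Hall→Exit (+1); total 1.
Path Hall→C2→Exit (+1); total 2.
Path Hall→Lobby→Exit (+1); total 3.
Path Hall→C4→Exit (+1); total 4.
Path Hall→C1→C2→Lobby→C3→Exit (+1); total 5.
No residual Hall→Exit path; max flow = 5.
Certifying cut of size 5: {C2→Exit, C2→Lobby, C4→Exit, Hall→Exit, Hall→Lobby}.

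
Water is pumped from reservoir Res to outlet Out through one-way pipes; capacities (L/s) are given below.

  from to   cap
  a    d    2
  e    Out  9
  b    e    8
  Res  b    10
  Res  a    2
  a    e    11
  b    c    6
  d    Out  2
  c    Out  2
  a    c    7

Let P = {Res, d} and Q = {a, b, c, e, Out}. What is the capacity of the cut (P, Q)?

Edges leaving {Res, d}: Res→a (2), Res→b (10), d→Out (2).
Cut capacity = 2 + 10 + 2 = 14.

14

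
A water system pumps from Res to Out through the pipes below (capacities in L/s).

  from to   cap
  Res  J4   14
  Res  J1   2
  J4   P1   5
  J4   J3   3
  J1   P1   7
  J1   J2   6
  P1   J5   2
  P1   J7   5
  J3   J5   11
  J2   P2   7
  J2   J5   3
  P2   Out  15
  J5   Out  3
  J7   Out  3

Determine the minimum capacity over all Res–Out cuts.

Augment Res→J4→P1→J5→Out: bottleneck 2, flow now 2.
Augment Res→J4→P1→J7→Out: bottleneck 3, flow now 5.
Augment Res→J4→J3→J5→Out: bottleneck 1, flow now 6.
Augment Res→J1→J2→P2→Out: bottleneck 2, flow now 8.
No augmenting path remains; maximum flow = 8.
By max-flow min-cut, the minimum cut capacity equals the max flow.
In the residual graph, reachable from Res: {Res, J4, P1, J3, J5, J7}.
Min-cut edges: Res→J1 (2), J5→Out (3), J7→Out (3); capacity 2 + 3 + 3 = 8.

8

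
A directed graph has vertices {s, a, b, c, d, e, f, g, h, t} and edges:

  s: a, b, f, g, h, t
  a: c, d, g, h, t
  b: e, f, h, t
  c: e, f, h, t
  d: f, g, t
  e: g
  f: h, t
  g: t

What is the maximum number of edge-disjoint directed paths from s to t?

Assign every edge capacity 1; by Menger, the answer equals the max flow.
Path s→t (+1); total 1.
Path s→a→t (+1); total 2.
Path s→b→t (+1); total 3.
Path s→f→t (+1); total 4.
Path s→g→t (+1); total 5.
No residual s→t path; max flow = 5.
Certifying cut of size 5: {s→a, s→b, s→f, s→g, s→t}.

5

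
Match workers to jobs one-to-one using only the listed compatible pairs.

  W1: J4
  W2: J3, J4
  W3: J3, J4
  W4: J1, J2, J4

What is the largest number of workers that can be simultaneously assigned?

Unit-capacity flow: source→left, listed edges, right→sink; max matching = max flow.
Augmenting path W1→J4 (+1); matched 1.
Augmenting path W2→J3 (+1); matched 2.
Augmenting path W4→J1 (+1); matched 3.
No augmenting path remains; maximum matching = 3.
König certificate: {W4, J3, J4} is a vertex cover of size 3 (every listed pair touches it), so no matching can be larger.

3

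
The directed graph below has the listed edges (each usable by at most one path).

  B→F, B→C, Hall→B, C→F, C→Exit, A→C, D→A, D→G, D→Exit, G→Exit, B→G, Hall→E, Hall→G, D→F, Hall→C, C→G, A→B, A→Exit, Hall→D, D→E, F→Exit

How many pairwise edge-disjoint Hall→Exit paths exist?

Assign every edge capacity 1; by Menger, the answer equals the max flow.
Path Hall→C→Exit (+1); total 1.
Path Hall→D→Exit (+1); total 2.
Path Hall→G→Exit (+1); total 3.
Path Hall→B→F→Exit (+1); total 4.
No residual Hall→Exit path; max flow = 4.
Certifying cut of size 4: {Hall→B, Hall→C, Hall→D, Hall→G}.

4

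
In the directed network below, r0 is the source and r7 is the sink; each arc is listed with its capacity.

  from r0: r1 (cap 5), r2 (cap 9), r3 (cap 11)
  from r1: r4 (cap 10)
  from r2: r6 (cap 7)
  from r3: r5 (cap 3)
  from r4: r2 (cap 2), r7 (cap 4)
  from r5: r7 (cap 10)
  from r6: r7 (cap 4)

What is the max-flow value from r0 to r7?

Augment r0→r1→r4→r7: bottleneck 4, flow now 4.
Augment r0→r2→r6→r7: bottleneck 4, flow now 8.
Augment r0→r3→r5→r7: bottleneck 3, flow now 11.
No augmenting path remains; maximum flow = 11.
In the residual graph, reachable from r0: {r0, r1, r2, r3, r4, r6}.
Min-cut edges: r3→r5 (3), r4→r7 (4), r6→r7 (4); capacity 3 + 4 + 4 = 11.
This cut is saturated, so no flow can exceed 11.

11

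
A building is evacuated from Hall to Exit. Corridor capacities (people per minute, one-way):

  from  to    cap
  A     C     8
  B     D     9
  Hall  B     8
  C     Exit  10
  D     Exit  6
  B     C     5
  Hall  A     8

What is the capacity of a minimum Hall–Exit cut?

Augment Hall→A→C→Exit: bottleneck 8, flow now 8.
Augment Hall→B→C→Exit: bottleneck 2, flow now 10.
Augment Hall→B→D→Exit: bottleneck 6, flow now 16.
No augmenting path remains; maximum flow = 16.
By max-flow min-cut, the minimum cut capacity equals the max flow.
In the residual graph, reachable from Hall: {Hall}.
Min-cut edges: Hall→A (8), Hall→B (8); capacity 8 + 8 = 16.

16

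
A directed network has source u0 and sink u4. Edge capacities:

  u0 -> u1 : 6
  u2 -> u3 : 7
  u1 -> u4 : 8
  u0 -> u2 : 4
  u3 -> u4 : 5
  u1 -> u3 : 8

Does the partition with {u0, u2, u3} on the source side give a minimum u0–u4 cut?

No — its capacity is 11, but the minimum cut has capacity 10.

Given cut capacity: 6 + 5 = 11.
Augment u0→u1→u4: bottleneck 6, flow now 6.
Augment u0→u2→u3→u4: bottleneck 4, flow now 10.
No augmenting path remains; maximum flow = 10.
In the residual graph, reachable from u0: {u0}.
Min-cut edges: u0→u1 (6), u0→u2 (4); capacity 6 + 4 = 10.
Cut capacity 11 exceeds the max flow 10, so it is not minimum.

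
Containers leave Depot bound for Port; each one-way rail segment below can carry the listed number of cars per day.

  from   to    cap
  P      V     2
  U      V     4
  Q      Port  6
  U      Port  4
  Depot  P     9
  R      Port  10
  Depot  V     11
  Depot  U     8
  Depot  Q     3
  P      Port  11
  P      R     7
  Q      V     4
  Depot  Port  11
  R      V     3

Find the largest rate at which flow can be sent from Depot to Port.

Augment Depot→Port: bottleneck 11, flow now 11.
Augment Depot→P→Port: bottleneck 9, flow now 20.
Augment Depot→Q→Port: bottleneck 3, flow now 23.
Augment Depot→U→Port: bottleneck 4, flow now 27.
No augmenting path remains; maximum flow = 27.
In the residual graph, reachable from Depot: {Depot, U, V}.
Min-cut edges: Depot→P (9), Depot→Q (3), Depot→Port (11), U→Port (4); capacity 9 + 3 + 11 + 4 = 27.
This cut is saturated, so no flow can exceed 27.

27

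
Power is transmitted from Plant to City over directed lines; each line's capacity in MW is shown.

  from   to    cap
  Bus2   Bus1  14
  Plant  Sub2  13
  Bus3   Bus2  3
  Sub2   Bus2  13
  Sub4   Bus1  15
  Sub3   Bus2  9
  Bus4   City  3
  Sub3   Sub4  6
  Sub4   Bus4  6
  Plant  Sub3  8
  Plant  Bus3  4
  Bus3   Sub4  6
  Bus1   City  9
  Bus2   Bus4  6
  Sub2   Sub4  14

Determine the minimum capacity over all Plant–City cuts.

12

Augment Plant→Sub3→Sub4→Bus1→City: bottleneck 6, flow now 6.
Augment Plant→Sub3→Bus2→Bus1→City: bottleneck 2, flow now 8.
Augment Plant→Sub2→Sub4→Bus1→City: bottleneck 1, flow now 9.
Augment Plant→Sub2→Sub4→Bus4→City: bottleneck 3, flow now 12.
No augmenting path remains; maximum flow = 12.
By max-flow min-cut, the minimum cut capacity equals the max flow.
In the residual graph, reachable from Plant: {Plant, Sub3, Sub2, Bus3, Sub4, Bus2, Bus1, Bus4}.
Min-cut edges: Bus1→City (9), Bus4→City (3); capacity 9 + 3 = 12.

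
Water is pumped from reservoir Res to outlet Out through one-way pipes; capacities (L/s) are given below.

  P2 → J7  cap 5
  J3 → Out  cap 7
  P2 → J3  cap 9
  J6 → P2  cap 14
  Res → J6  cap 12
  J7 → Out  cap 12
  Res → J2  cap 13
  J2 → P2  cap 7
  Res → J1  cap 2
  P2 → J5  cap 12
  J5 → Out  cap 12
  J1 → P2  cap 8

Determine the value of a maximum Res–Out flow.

Augment Res→J2→P2→J7→Out: bottleneck 5, flow now 5.
Augment Res→J2→P2→J5→Out: bottleneck 2, flow now 7.
Augment Res→J6→P2→J5→Out: bottleneck 10, flow now 17.
Augment Res→J6→P2→J3→Out: bottleneck 2, flow now 19.
Augment Res→J1→P2→J3→Out: bottleneck 2, flow now 21.
No augmenting path remains; maximum flow = 21.
In the residual graph, reachable from Res: {Res, J2}.
Min-cut edges: Res→J6 (12), Res→J1 (2), J2→P2 (7); capacity 12 + 2 + 7 = 21.
This cut is saturated, so no flow can exceed 21.

21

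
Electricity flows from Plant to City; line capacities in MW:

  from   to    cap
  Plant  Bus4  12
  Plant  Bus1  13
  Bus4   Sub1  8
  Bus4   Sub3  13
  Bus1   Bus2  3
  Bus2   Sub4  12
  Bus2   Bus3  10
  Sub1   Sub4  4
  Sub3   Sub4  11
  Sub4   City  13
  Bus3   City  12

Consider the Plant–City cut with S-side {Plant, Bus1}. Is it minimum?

Given cut capacity: 12 + 3 = 15.
Augment Plant→Bus4→Sub1→Sub4→City: bottleneck 4, flow now 4.
Augment Plant→Bus4→Sub3→Sub4→City: bottleneck 8, flow now 12.
Augment Plant→Bus1→Bus2→Sub4→City: bottleneck 1, flow now 13.
Augment Plant→Bus1→Bus2→Bus3→City: bottleneck 2, flow now 15.
No augmenting path remains; maximum flow = 15.
Cut capacity 15 equals the max flow, so it is a minimum cut.

Yes — it is a minimum cut (capacity 15).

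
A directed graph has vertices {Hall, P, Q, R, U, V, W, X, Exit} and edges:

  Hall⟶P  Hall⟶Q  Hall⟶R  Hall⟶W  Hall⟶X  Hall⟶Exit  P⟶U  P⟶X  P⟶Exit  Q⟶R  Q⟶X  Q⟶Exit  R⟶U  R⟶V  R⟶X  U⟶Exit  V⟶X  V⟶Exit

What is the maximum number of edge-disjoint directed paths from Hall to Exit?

4

Assign every edge capacity 1; by Menger, the answer equals the max flow.
Path Hall→Exit (+1); total 1.
Path Hall→P→Exit (+1); total 2.
Path Hall→Q→Exit (+1); total 3.
Path Hall→R→U→Exit (+1); total 4.
No residual Hall→Exit path; max flow = 4.
Certifying cut of size 4: {Hall→Exit, Hall→P, Hall→Q, Hall→R}.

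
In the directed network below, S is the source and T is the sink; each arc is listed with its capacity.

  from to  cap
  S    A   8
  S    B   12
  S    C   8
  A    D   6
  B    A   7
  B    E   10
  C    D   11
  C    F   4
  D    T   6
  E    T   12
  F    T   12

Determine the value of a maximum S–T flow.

20

Augment S→A→D→T: bottleneck 6, flow now 6.
Augment S→B→E→T: bottleneck 10, flow now 16.
Augment S→C→F→T: bottleneck 4, flow now 20.
No augmenting path remains; maximum flow = 20.
In the residual graph, reachable from S: {S, A, B, C, D}.
Min-cut edges: B→E (10), C→F (4), D→T (6); capacity 10 + 4 + 6 = 20.
This cut is saturated, so no flow can exceed 20.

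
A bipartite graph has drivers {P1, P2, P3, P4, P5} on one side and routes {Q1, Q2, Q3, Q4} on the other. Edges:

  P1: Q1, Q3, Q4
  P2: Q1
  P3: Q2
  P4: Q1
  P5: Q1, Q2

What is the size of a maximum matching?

3

Unit-capacity flow: source→left, listed edges, right→sink; max matching = max flow.
Augmenting path P1→Q1 (+1); matched 1.
Augmenting path P3→Q2 (+1); matched 2.
Augmenting path P2→Q1→P1→Q3 (+1); matched 3.
No augmenting path remains; maximum matching = 3.
König certificate: {P1, Q1, Q2} is a vertex cover of size 3 (every listed pair touches it), so no matching can be larger.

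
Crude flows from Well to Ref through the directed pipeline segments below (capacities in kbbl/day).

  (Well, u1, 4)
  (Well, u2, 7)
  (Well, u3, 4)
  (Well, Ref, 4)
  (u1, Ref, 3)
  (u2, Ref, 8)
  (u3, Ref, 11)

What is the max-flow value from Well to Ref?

18

Augment Well→Ref: bottleneck 4, flow now 4.
Augment Well→u1→Ref: bottleneck 3, flow now 7.
Augment Well→u2→Ref: bottleneck 7, flow now 14.
Augment Well→u3→Ref: bottleneck 4, flow now 18.
No augmenting path remains; maximum flow = 18.
In the residual graph, reachable from Well: {Well, u1}.
Min-cut edges: Well→u2 (7), Well→u3 (4), Well→Ref (4), u1→Ref (3); capacity 7 + 4 + 4 + 3 = 18.
This cut is saturated, so no flow can exceed 18.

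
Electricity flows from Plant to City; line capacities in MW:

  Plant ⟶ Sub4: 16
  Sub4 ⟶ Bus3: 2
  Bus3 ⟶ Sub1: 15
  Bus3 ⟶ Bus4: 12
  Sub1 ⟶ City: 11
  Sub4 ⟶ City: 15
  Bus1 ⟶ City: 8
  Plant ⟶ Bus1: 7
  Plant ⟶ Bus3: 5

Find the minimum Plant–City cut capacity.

28

Augment Plant→Sub4→City: bottleneck 15, flow now 15.
Augment Plant→Bus1→City: bottleneck 7, flow now 22.
Augment Plant→Bus3→Sub1→City: bottleneck 5, flow now 27.
Augment Plant→Sub4→Bus3→Sub1→City: bottleneck 1, flow now 28.
No augmenting path remains; maximum flow = 28.
By max-flow min-cut, the minimum cut capacity equals the max flow.
In the residual graph, reachable from Plant: {Plant}.
Min-cut edges: Plant→Sub4 (16), Plant→Bus3 (5), Plant→Bus1 (7); capacity 16 + 5 + 7 = 28.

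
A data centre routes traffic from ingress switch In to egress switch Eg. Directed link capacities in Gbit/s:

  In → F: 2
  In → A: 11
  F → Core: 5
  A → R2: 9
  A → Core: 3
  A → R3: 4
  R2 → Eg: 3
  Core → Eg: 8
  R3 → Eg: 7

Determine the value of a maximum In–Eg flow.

12

Augment In→F→Core→Eg: bottleneck 2, flow now 2.
Augment In→A→R2→Eg: bottleneck 3, flow now 5.
Augment In→A→Core→Eg: bottleneck 3, flow now 8.
Augment In→A→R3→Eg: bottleneck 4, flow now 12.
No augmenting path remains; maximum flow = 12.
In the residual graph, reachable from In: {In, A, R2}.
Min-cut edges: In→F (2), A→Core (3), A→R3 (4), R2→Eg (3); capacity 2 + 3 + 4 + 3 = 12.
This cut is saturated, so no flow can exceed 12.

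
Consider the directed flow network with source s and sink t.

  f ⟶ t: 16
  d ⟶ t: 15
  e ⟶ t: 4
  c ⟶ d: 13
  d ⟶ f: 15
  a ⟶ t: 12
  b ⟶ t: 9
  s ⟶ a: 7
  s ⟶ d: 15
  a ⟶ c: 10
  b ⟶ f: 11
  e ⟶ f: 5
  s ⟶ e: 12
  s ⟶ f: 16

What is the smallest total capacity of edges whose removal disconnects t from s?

Augment s→a→t: bottleneck 7, flow now 7.
Augment s→d→t: bottleneck 15, flow now 22.
Augment s→e→t: bottleneck 4, flow now 26.
Augment s→f→t: bottleneck 16, flow now 42.
No augmenting path remains; maximum flow = 42.
By max-flow min-cut, the minimum cut capacity equals the max flow.
In the residual graph, reachable from s: {s, e, f}.
Min-cut edges: s→a (7), s→d (15), e→t (4), f→t (16); capacity 7 + 15 + 4 + 16 = 42.

42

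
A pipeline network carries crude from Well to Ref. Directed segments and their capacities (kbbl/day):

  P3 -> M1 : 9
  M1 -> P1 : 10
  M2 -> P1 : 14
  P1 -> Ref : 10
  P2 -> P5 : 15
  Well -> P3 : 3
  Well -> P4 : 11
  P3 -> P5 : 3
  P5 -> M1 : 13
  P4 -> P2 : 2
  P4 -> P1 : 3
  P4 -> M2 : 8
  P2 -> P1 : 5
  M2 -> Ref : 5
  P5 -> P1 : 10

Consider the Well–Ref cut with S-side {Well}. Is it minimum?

Given cut capacity: 11 + 3 = 14.
Augment Well→P4→M2→Ref: bottleneck 5, flow now 5.
Augment Well→P4→P1→Ref: bottleneck 3, flow now 8.
Augment Well→P4→P2→P1→Ref: bottleneck 2, flow now 10.
Augment Well→P4→M2→P1→Ref: bottleneck 1, flow now 11.
Augment Well→P3→P5→P1→Ref: bottleneck 3, flow now 14.
No augmenting path remains; maximum flow = 14.
Cut capacity 14 equals the max flow, so it is a minimum cut.

Yes — it is a minimum cut (capacity 14).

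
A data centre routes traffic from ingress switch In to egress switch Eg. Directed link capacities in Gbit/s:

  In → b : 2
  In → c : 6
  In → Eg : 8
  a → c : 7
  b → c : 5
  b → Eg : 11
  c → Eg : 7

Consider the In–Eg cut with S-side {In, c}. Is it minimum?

No — its capacity is 17, but the minimum cut has capacity 16.

Given cut capacity: 2 + 8 + 7 = 17.
Augment In→Eg: bottleneck 8, flow now 8.
Augment In→b→Eg: bottleneck 2, flow now 10.
Augment In→c→Eg: bottleneck 6, flow now 16.
No augmenting path remains; maximum flow = 16.
In the residual graph, reachable from In: {In}.
Min-cut edges: In→b (2), In→c (6), In→Eg (8); capacity 2 + 6 + 8 = 16.
Cut capacity 17 exceeds the max flow 16, so it is not minimum.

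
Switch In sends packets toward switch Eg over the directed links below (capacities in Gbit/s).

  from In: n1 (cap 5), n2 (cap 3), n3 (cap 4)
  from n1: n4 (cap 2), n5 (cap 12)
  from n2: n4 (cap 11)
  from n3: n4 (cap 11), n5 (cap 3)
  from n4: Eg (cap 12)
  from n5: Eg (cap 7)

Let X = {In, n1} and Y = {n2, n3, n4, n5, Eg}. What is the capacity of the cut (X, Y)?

21

Edges leaving {In, n1}: In→n2 (3), In→n3 (4), n1→n4 (2), n1→n5 (12).
Cut capacity = 3 + 4 + 2 + 12 = 21.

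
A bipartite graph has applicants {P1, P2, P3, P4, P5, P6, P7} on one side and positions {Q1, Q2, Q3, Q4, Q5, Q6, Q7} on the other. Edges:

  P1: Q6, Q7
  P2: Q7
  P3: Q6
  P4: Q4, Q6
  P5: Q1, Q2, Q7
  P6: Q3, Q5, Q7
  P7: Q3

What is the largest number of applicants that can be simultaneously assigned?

Unit-capacity flow: source→left, listed edges, right→sink; max matching = max flow.
Augmenting path P1→Q6 (+1); matched 1.
Augmenting path P2→Q7 (+1); matched 2.
Augmenting path P4→Q4 (+1); matched 3.
Augmenting path P5→Q1 (+1); matched 4.
Augmenting path P6→Q3 (+1); matched 5.
Augmenting path P7→Q3→P6→Q5 (+1); matched 6.
No augmenting path remains; maximum matching = 6.
König certificate: {P4, P5, P6, P7, Q6, Q7} is a vertex cover of size 6 (every listed pair touches it), so no matching can be larger.

6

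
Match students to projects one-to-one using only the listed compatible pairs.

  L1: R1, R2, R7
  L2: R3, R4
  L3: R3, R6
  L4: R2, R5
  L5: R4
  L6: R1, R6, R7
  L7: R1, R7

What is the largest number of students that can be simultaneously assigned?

7

Unit-capacity flow: source→left, listed edges, right→sink; max matching = max flow.
Augmenting path L1→R1 (+1); matched 1.
Augmenting path L2→R3 (+1); matched 2.
Augmenting path L3→R6 (+1); matched 3.
Augmenting path L4→R2 (+1); matched 4.
Augmenting path L5→R4 (+1); matched 5.
Augmenting path L6→R7 (+1); matched 6.
Augmenting path L7→R1→L1→R2→L4→R5 (+1); matched 7.
No augmenting path remains; maximum matching = 7.
König certificate: {L1, L2, L3, L4, L5, L6, L7} is a vertex cover of size 7 (every listed pair touches it), so no matching can be larger.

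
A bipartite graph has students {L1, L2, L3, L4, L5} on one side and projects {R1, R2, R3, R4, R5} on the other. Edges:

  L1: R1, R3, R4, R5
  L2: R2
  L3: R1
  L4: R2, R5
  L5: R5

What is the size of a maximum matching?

4

Unit-capacity flow: source→left, listed edges, right→sink; max matching = max flow.
Augmenting path L1→R1 (+1); matched 1.
Augmenting path L2→R2 (+1); matched 2.
Augmenting path L4→R5 (+1); matched 3.
Augmenting path L3→R1→L1→R3 (+1); matched 4.
No augmenting path remains; maximum matching = 4.
König certificate: {L1, L3, R2, R5} is a vertex cover of size 4 (every listed pair touches it), so no matching can be larger.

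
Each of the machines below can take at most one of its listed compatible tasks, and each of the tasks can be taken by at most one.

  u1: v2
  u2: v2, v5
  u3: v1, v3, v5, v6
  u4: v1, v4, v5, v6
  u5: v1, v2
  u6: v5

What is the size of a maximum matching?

5

Unit-capacity flow: source→left, listed edges, right→sink; max matching = max flow.
Augmenting path u1→v2 (+1); matched 1.
Augmenting path u2→v5 (+1); matched 2.
Augmenting path u3→v1 (+1); matched 3.
Augmenting path u4→v4 (+1); matched 4.
Augmenting path u5→v1→u3→v3 (+1); matched 5.
No augmenting path remains; maximum matching = 5.
König certificate: {u3, u4, u5, v2, v5} is a vertex cover of size 5 (every listed pair touches it), so no matching can be larger.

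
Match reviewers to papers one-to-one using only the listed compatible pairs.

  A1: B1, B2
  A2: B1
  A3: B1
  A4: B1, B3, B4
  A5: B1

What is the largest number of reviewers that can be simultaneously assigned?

Unit-capacity flow: source→left, listed edges, right→sink; max matching = max flow.
Augmenting path A1→B1 (+1); matched 1.
Augmenting path A4→B3 (+1); matched 2.
Augmenting path A2→B1→A1→B2 (+1); matched 3.
No augmenting path remains; maximum matching = 3.
König certificate: {A1, A4, B1} is a vertex cover of size 3 (every listed pair touches it), so no matching can be larger.

3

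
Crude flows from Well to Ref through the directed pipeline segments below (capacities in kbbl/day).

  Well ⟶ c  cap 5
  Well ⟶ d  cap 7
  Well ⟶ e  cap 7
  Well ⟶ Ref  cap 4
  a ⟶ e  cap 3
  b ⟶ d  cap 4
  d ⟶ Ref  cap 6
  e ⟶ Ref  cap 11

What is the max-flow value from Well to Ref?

Augment Well→Ref: bottleneck 4, flow now 4.
Augment Well→d→Ref: bottleneck 6, flow now 10.
Augment Well→e→Ref: bottleneck 7, flow now 17.
No augmenting path remains; maximum flow = 17.
In the residual graph, reachable from Well: {Well, c, d}.
Min-cut edges: Well→e (7), Well→Ref (4), d→Ref (6); capacity 7 + 4 + 6 = 17.
This cut is saturated, so no flow can exceed 17.

17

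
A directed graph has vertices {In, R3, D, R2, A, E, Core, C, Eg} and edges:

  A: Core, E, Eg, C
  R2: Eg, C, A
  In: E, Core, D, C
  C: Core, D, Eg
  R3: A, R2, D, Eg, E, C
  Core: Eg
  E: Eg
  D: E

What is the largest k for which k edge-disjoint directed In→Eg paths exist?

Assign every edge capacity 1; by Menger, the answer equals the max flow.
Path In→E→Eg (+1); total 1.
Path In→Core→Eg (+1); total 2.
Path In→C→Eg (+1); total 3.
No residual In→Eg path; max flow = 3.
Certifying cut of size 3: {E→Eg, In→C, In→Core}.

3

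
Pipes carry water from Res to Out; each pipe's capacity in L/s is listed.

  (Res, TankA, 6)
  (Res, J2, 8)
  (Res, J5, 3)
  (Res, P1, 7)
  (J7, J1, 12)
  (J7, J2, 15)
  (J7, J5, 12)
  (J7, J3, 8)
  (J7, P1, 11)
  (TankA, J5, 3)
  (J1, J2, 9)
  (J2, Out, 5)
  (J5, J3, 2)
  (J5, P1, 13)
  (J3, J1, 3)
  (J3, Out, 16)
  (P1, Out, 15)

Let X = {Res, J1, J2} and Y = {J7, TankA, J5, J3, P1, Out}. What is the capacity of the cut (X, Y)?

Edges leaving {Res, J1, J2}: Res→TankA (6), Res→J5 (3), Res→P1 (7), J2→Out (5).
Cut capacity = 6 + 3 + 7 + 5 = 21.

21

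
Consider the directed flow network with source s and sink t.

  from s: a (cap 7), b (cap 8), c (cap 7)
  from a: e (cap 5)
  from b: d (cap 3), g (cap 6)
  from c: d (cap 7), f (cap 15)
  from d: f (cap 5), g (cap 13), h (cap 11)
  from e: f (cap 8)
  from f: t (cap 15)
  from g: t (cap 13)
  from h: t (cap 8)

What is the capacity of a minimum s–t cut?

20

Augment s→b→g→t: bottleneck 6, flow now 6.
Augment s→c→f→t: bottleneck 7, flow now 13.
Augment s→a→e→f→t: bottleneck 5, flow now 18.
Augment s→b→d→f→t: bottleneck 2, flow now 20.
No augmenting path remains; maximum flow = 20.
By max-flow min-cut, the minimum cut capacity equals the max flow.
In the residual graph, reachable from s: {s, a}.
Min-cut edges: s→b (8), s→c (7), a→e (5); capacity 8 + 7 + 5 = 20.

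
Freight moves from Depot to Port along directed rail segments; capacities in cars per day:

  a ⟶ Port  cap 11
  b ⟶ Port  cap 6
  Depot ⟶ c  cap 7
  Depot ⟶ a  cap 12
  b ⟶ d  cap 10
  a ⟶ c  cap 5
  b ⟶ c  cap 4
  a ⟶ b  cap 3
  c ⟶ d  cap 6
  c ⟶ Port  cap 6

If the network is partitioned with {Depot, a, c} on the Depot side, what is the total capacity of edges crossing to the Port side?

26

Edges leaving {Depot, a, c}: a→b (3), a→Port (11), c→d (6), c→Port (6).
Cut capacity = 3 + 11 + 6 + 6 = 26.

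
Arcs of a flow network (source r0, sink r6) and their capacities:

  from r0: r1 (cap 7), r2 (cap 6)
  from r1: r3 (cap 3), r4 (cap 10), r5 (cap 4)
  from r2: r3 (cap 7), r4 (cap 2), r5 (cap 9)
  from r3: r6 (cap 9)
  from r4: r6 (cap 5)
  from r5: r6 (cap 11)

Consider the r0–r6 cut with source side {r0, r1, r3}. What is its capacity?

29

Edges leaving {r0, r1, r3}: r0→r2 (6), r1→r4 (10), r1→r5 (4), r3→r6 (9).
Cut capacity = 6 + 10 + 4 + 9 = 29.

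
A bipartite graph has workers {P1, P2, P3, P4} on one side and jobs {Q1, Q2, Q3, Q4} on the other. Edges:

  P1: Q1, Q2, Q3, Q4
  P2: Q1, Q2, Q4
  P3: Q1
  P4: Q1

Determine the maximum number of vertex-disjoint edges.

Unit-capacity flow: source→left, listed edges, right→sink; max matching = max flow.
Augmenting path P1→Q1 (+1); matched 1.
Augmenting path P2→Q2 (+1); matched 2.
Augmenting path P3→Q1→P1→Q3 (+1); matched 3.
No augmenting path remains; maximum matching = 3.
König certificate: {P1, P2, Q1} is a vertex cover of size 3 (every listed pair touches it), so no matching can be larger.

3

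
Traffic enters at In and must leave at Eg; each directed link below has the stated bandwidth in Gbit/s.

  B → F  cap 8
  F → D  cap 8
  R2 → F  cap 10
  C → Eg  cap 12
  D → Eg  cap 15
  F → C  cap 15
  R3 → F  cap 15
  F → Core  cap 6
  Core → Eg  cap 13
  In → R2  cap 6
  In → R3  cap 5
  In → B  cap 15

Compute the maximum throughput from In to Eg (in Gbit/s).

Augment In→B→F→D→Eg: bottleneck 8, flow now 8.
Augment In→R3→F→Core→Eg: bottleneck 5, flow now 13.
Augment In→R2→F→Core→Eg: bottleneck 1, flow now 14.
Augment In→R2→F→C→Eg: bottleneck 5, flow now 19.
No augmenting path remains; maximum flow = 19.
In the residual graph, reachable from In: {In, B}.
Min-cut edges: In→R3 (5), In→R2 (6), B→F (8); capacity 5 + 6 + 8 = 19.
This cut is saturated, so no flow can exceed 19.

19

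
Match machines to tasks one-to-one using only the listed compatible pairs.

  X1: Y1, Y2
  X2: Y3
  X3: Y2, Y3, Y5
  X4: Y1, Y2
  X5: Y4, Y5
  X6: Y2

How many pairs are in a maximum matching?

5

Unit-capacity flow: source→left, listed edges, right→sink; max matching = max flow.
Augmenting path X1→Y1 (+1); matched 1.
Augmenting path X2→Y3 (+1); matched 2.
Augmenting path X3→Y2 (+1); matched 3.
Augmenting path X5→Y4 (+1); matched 4.
Augmenting path X4→Y2→X3→Y5 (+1); matched 5.
No augmenting path remains; maximum matching = 5.
König certificate: {X2, X3, X5, Y1, Y2} is a vertex cover of size 5 (every listed pair touches it), so no matching can be larger.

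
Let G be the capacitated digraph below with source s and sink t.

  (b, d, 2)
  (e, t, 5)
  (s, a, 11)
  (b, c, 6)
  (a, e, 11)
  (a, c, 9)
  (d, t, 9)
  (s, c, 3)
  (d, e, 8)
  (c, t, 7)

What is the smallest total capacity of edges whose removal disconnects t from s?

12

Augment s→c→t: bottleneck 3, flow now 3.
Augment s→a→c→t: bottleneck 4, flow now 7.
Augment s→a→e→t: bottleneck 5, flow now 12.
No augmenting path remains; maximum flow = 12.
By max-flow min-cut, the minimum cut capacity equals the max flow.
In the residual graph, reachable from s: {s, a, c, e}.
Min-cut edges: c→t (7), e→t (5); capacity 7 + 5 = 12.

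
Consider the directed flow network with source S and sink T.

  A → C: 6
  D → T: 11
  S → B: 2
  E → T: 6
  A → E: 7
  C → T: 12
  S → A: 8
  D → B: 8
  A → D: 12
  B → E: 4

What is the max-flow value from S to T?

10

Augment S→A→C→T: bottleneck 6, flow now 6.
Augment S→A→D→T: bottleneck 2, flow now 8.
Augment S→B→E→T: bottleneck 2, flow now 10.
No augmenting path remains; maximum flow = 10.
In the residual graph, reachable from S: {S}.
Min-cut edges: S→A (8), S→B (2); capacity 8 + 2 = 10.
This cut is saturated, so no flow can exceed 10.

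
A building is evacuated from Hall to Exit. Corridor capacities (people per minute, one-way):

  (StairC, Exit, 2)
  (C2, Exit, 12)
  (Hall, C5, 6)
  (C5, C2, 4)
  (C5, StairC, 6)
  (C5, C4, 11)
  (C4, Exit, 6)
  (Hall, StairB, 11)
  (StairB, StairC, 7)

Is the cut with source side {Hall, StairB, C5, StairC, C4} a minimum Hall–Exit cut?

No — its capacity is 12, but the minimum cut has capacity 8.

Given cut capacity: 4 + 2 + 6 = 12.
Augment Hall→StairB→StairC→Exit: bottleneck 2, flow now 2.
Augment Hall→C5→C2→Exit: bottleneck 4, flow now 6.
Augment Hall→C5→C4→Exit: bottleneck 2, flow now 8.
No augmenting path remains; maximum flow = 8.
In the residual graph, reachable from Hall: {Hall, StairB, StairC}.
Min-cut edges: Hall→C5 (6), StairC→Exit (2); capacity 6 + 2 = 8.
Cut capacity 12 exceeds the max flow 8, so it is not minimum.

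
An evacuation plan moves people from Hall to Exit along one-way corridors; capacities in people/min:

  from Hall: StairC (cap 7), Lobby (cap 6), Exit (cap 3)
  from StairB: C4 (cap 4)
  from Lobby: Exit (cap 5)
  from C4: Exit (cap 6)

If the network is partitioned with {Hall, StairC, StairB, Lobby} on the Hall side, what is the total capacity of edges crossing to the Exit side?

12

Edges leaving {Hall, StairC, StairB, Lobby}: Hall→Exit (3), StairB→C4 (4), Lobby→Exit (5).
Cut capacity = 3 + 4 + 5 = 12.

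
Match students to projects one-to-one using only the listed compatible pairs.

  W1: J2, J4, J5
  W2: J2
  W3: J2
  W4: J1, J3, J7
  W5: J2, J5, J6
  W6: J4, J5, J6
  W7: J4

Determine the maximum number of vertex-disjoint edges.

5

Unit-capacity flow: source→left, listed edges, right→sink; max matching = max flow.
Augmenting path W1→J2 (+1); matched 1.
Augmenting path W4→J1 (+1); matched 2.
Augmenting path W5→J5 (+1); matched 3.
Augmenting path W6→J4 (+1); matched 4.
Augmenting path W7→J4→W6→J6 (+1); matched 5.
No augmenting path remains; maximum matching = 5.
König certificate: {W4, J2, J4, J5, J6} is a vertex cover of size 5 (every listed pair touches it), so no matching can be larger.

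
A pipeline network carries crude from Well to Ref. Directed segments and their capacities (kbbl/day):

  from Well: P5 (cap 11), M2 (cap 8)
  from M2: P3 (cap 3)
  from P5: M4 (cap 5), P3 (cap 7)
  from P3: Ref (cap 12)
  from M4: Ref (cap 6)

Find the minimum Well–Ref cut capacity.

Augment Well→M2→P3→Ref: bottleneck 3, flow now 3.
Augment Well→P5→P3→Ref: bottleneck 7, flow now 10.
Augment Well→P5→M4→Ref: bottleneck 4, flow now 14.
No augmenting path remains; maximum flow = 14.
By max-flow min-cut, the minimum cut capacity equals the max flow.
In the residual graph, reachable from Well: {Well, M2}.
Min-cut edges: Well→P5 (11), M2→P3 (3); capacity 11 + 3 = 14.

14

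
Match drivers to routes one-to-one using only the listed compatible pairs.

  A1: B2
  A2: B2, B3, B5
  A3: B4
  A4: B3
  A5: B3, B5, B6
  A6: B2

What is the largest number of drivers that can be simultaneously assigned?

5

Unit-capacity flow: source→left, listed edges, right→sink; max matching = max flow.
Augmenting path A1→B2 (+1); matched 1.
Augmenting path A2→B3 (+1); matched 2.
Augmenting path A3→B4 (+1); matched 3.
Augmenting path A5→B5 (+1); matched 4.
Augmenting path A4→B3→A2→B5→A5→B6 (+1); matched 5.
No augmenting path remains; maximum matching = 5.
König certificate: {A2, A3, A4, A5, B2} is a vertex cover of size 5 (every listed pair touches it), so no matching can be larger.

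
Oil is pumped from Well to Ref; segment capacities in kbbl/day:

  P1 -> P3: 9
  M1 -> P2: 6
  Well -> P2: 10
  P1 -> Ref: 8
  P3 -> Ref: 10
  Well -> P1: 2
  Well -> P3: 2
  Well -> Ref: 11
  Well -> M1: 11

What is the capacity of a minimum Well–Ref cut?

Augment Well→Ref: bottleneck 11, flow now 11.
Augment Well→P1→Ref: bottleneck 2, flow now 13.
Augment Well→P3→Ref: bottleneck 2, flow now 15.
No augmenting path remains; maximum flow = 15.
By max-flow min-cut, the minimum cut capacity equals the max flow.
In the residual graph, reachable from Well: {Well, M1, P2}.
Min-cut edges: Well→P1 (2), Well→P3 (2), Well→Ref (11); capacity 2 + 2 + 11 = 15.

15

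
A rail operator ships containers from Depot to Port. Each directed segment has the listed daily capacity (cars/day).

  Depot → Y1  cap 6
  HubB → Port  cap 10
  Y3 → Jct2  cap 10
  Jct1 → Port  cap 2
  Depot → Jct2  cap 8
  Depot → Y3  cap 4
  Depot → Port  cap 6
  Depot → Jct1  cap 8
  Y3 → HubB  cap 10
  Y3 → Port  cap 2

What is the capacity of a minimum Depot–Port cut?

Augment Depot→Port: bottleneck 6, flow now 6.
Augment Depot→Y3→Port: bottleneck 2, flow now 8.
Augment Depot→Jct1→Port: bottleneck 2, flow now 10.
Augment Depot→Y3→HubB→Port: bottleneck 2, flow now 12.
No augmenting path remains; maximum flow = 12.
By max-flow min-cut, the minimum cut capacity equals the max flow.
In the residual graph, reachable from Depot: {Depot, Jct1, Y1, Jct2}.
Min-cut edges: Depot→Y3 (4), Depot→Port (6), Jct1→Port (2); capacity 4 + 6 + 2 = 12.

12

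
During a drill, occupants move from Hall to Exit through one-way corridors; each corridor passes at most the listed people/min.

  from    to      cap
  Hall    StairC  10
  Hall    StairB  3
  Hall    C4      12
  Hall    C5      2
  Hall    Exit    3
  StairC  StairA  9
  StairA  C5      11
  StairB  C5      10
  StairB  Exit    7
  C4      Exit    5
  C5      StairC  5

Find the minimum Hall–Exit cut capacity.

Augment Hall→Exit: bottleneck 3, flow now 3.
Augment Hall→StairB→Exit: bottleneck 3, flow now 6.
Augment Hall→C4→Exit: bottleneck 5, flow now 11.
No augmenting path remains; maximum flow = 11.
By max-flow min-cut, the minimum cut capacity equals the max flow.
In the residual graph, reachable from Hall: {Hall, StairC, StairA, C4, C5}.
Min-cut edges: Hall→StairB (3), Hall→Exit (3), C4→Exit (5); capacity 3 + 3 + 5 = 11.

11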